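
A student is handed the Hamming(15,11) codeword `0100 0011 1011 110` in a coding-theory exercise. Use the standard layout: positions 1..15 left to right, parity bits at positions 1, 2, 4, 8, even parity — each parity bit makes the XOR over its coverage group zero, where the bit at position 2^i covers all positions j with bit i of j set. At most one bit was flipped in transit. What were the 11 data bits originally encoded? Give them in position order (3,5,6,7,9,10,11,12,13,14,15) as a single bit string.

00011011110

s1: b1⊕b3⊕b5⊕b7⊕b9⊕b11⊕b13⊕b15 = 0⊕0⊕0⊕1⊕1⊕1⊕1⊕0 = 0
s2: b2⊕b3⊕b6⊕b7⊕b10⊕b11⊕b14⊕b15 = 1⊕0⊕0⊕1⊕0⊕1⊕1⊕0 = 0
s4: b4⊕b5⊕b6⊕b7⊕b12⊕b13⊕b14⊕b15 = 0⊕0⊕0⊕1⊕1⊕1⊕1⊕0 = 0
s8: b8⊕b9⊕b10⊕b11⊕b12⊕b13⊕b14⊕b15 = 1⊕1⊕0⊕1⊕1⊕1⊕1⊕0 = 0
Syndrome (s8...s1) = 0000 → position 0 (no error).
No correction needed.
Data bits at positions 3,5,6,7,9,10,11,12,13,14,15: 00011011110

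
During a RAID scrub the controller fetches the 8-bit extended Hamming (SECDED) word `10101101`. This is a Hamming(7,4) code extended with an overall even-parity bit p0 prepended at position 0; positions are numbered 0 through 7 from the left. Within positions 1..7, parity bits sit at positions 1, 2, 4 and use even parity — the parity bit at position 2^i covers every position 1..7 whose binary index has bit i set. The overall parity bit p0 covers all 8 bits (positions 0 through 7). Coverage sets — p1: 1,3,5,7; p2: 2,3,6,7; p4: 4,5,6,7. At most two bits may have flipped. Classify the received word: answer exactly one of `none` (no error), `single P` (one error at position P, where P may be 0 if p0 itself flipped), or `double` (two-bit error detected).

s1: b1⊕b3⊕b5⊕b7 = 0⊕0⊕1⊕1 = 0
s2: b2⊕b3⊕b6⊕b7 = 1⊕0⊕0⊕1 = 0
s4: b4⊕b5⊕b6⊕b7 = 1⊕1⊕0⊕1 = 1
Syndrome (s4...s1) = 100 → position 4.
Overall parity (XOR of all 8 bits, including p0): 1⊕0⊕1⊕0⊕1⊕1⊕0⊕1 = 1
Overall=1, syndrome position=4 → single-bit error at position 4.

single 4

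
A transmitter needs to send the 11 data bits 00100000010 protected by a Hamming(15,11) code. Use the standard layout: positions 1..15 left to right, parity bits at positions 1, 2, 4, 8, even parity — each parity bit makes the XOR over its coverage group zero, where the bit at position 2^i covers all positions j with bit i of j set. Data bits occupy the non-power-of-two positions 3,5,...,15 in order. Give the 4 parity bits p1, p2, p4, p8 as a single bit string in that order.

Place data bits at non-power-of-two positions: b3=0, b5=0, b6=1, b7=0, b9=0, b10=0, b11=0, b12=0, b13=0, b14=1, b15=0.
p1 = XOR of data positions {3,5,7,9,11,13,15} = 0⊕0⊕0⊕0⊕0⊕0⊕0 = 0
p2 = XOR of data positions {3,6,7,10,11,14,15} = 0⊕1⊕0⊕0⊕0⊕1⊕0 = 0
p4 = XOR of data positions {5,6,7,12,13,14,15} = 0⊕1⊕0⊕0⊕0⊕1⊕0 = 0
p8 = XOR of data positions {9,10,11,12,13,14,15} = 0⊕0⊕0⊕0⊕0⊕1⊕0 = 1
Parity bits p1,p2,p4,p8 = 0001

0001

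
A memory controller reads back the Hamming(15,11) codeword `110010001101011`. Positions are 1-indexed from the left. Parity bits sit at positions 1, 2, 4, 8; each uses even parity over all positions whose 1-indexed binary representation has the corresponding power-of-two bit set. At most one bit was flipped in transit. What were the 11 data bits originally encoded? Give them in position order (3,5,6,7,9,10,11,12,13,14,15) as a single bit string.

s1: b1⊕b3⊕b5⊕b7⊕b9⊕b11⊕b13⊕b15 = 1⊕0⊕1⊕0⊕1⊕0⊕0⊕1 = 0
s2: b2⊕b3⊕b6⊕b7⊕b10⊕b11⊕b14⊕b15 = 1⊕0⊕0⊕0⊕1⊕0⊕1⊕1 = 0
s4: b4⊕b5⊕b6⊕b7⊕b12⊕b13⊕b14⊕b15 = 0⊕1⊕0⊕0⊕1⊕0⊕1⊕1 = 0
s8: b8⊕b9⊕b10⊕b11⊕b12⊕b13⊕b14⊕b15 = 0⊕1⊕1⊕0⊕1⊕0⊕1⊕1 = 1
Syndrome (s8...s1) = 1000 → position 8.
Flip bit 8: corrected codeword = 110010011101011
Data bits at positions 3,5,6,7,9,10,11,12,13,14,15: 01001101011

01001101011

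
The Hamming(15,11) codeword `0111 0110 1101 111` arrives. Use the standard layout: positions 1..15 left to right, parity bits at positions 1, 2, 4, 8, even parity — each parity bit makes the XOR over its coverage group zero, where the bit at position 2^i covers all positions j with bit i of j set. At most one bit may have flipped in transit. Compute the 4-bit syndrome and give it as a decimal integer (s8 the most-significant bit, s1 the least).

7

s1: b1⊕b3⊕b5⊕b7⊕b9⊕b11⊕b13⊕b15 = 0⊕1⊕0⊕1⊕1⊕0⊕1⊕1 = 1
s2: b2⊕b3⊕b6⊕b7⊕b10⊕b11⊕b14⊕b15 = 1⊕1⊕1⊕1⊕1⊕0⊕1⊕1 = 1
s4: b4⊕b5⊕b6⊕b7⊕b12⊕b13⊕b14⊕b15 = 1⊕0⊕1⊕1⊕1⊕1⊕1⊕1 = 1
s8: b8⊕b9⊕b10⊕b11⊕b12⊕b13⊕b14⊕b15 = 0⊕1⊕1⊕0⊕1⊕1⊕1⊕1 = 0
Syndrome (s8...s1) = 0111 → position 7.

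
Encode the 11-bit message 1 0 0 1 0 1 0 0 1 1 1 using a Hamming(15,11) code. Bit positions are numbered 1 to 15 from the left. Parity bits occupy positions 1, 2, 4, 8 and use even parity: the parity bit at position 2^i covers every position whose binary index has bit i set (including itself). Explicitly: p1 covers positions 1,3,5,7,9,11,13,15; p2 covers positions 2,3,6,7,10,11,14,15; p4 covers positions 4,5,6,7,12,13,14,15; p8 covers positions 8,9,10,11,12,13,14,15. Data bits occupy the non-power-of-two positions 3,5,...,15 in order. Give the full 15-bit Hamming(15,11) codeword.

011000100100111

Place data bits at non-power-of-two positions: b3=1, b5=0, b6=0, b7=1, b9=0, b10=1, b11=0, b12=0, b13=1, b14=1, b15=1.
p1 = XOR of data positions {3,5,7,9,11,13,15} = 1⊕0⊕1⊕0⊕0⊕1⊕1 = 0
p2 = XOR of data positions {3,6,7,10,11,14,15} = 1⊕0⊕1⊕1⊕0⊕1⊕1 = 1
p4 = XOR of data positions {5,6,7,12,13,14,15} = 0⊕0⊕1⊕0⊕1⊕1⊕1 = 0
p8 = XOR of data positions {9,10,11,12,13,14,15} = 0⊕1⊕0⊕0⊕1⊕1⊕1 = 0
Codeword b1..b15 = 011000100100111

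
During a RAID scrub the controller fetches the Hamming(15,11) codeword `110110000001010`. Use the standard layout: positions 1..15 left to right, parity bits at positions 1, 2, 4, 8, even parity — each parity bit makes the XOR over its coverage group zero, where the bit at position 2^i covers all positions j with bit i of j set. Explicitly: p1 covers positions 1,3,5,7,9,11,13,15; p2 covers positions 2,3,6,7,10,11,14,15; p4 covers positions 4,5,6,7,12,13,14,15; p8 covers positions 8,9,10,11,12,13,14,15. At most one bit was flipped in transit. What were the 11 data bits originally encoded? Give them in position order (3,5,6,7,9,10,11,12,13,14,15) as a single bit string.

s1: b1⊕b3⊕b5⊕b7⊕b9⊕b11⊕b13⊕b15 = 1⊕0⊕1⊕0⊕0⊕0⊕0⊕0 = 0
s2: b2⊕b3⊕b6⊕b7⊕b10⊕b11⊕b14⊕b15 = 1⊕0⊕0⊕0⊕0⊕0⊕1⊕0 = 0
s4: b4⊕b5⊕b6⊕b7⊕b12⊕b13⊕b14⊕b15 = 1⊕1⊕0⊕0⊕1⊕0⊕1⊕0 = 0
s8: b8⊕b9⊕b10⊕b11⊕b12⊕b13⊕b14⊕b15 = 0⊕0⊕0⊕0⊕1⊕0⊕1⊕0 = 0
Syndrome (s8...s1) = 0000 → position 0 (no error).
No correction needed.
Data bits at positions 3,5,6,7,9,10,11,12,13,14,15: 01000001010

01000001010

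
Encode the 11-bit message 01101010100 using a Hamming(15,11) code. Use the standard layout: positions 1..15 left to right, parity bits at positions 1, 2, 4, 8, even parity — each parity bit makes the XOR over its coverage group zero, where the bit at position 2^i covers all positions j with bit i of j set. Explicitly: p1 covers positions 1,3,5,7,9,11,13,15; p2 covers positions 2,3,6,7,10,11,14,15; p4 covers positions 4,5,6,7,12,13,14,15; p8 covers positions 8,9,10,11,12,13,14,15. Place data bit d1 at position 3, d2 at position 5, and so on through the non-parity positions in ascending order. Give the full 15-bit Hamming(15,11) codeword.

000111011010100

Place data bits at non-power-of-two positions: b3=0, b5=1, b6=1, b7=0, b9=1, b10=0, b11=1, b12=0, b13=1, b14=0, b15=0.
p1 = XOR of data positions {3,5,7,9,11,13,15} = 0⊕1⊕0⊕1⊕1⊕1⊕0 = 0
p2 = XOR of data positions {3,6,7,10,11,14,15} = 0⊕1⊕0⊕0⊕1⊕0⊕0 = 0
p4 = XOR of data positions {5,6,7,12,13,14,15} = 1⊕1⊕0⊕0⊕1⊕0⊕0 = 1
p8 = XOR of data positions {9,10,11,12,13,14,15} = 1⊕0⊕1⊕0⊕1⊕0⊕0 = 1
Codeword b1..b15 = 000111011010100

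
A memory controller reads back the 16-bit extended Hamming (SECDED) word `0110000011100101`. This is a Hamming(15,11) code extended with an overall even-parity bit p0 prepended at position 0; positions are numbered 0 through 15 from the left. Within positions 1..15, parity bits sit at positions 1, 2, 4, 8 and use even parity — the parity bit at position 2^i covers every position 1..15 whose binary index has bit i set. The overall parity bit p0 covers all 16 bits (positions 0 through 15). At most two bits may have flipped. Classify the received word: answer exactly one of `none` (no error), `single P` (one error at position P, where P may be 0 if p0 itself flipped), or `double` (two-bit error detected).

single 10

s1: b1⊕b3⊕b5⊕b7⊕b9⊕b11⊕b13⊕b15 = 1⊕0⊕0⊕0⊕1⊕0⊕1⊕1 = 0
s2: b2⊕b3⊕b6⊕b7⊕b10⊕b11⊕b14⊕b15 = 1⊕0⊕0⊕0⊕1⊕0⊕0⊕1 = 1
s4: b4⊕b5⊕b6⊕b7⊕b12⊕b13⊕b14⊕b15 = 0⊕0⊕0⊕0⊕0⊕1⊕0⊕1 = 0
s8: b8⊕b9⊕b10⊕b11⊕b12⊕b13⊕b14⊕b15 = 1⊕1⊕1⊕0⊕0⊕1⊕0⊕1 = 1
Syndrome (s8...s1) = 1010 → position 10.
Overall parity (XOR of all 16 bits, including p0): 0⊕1⊕1⊕0⊕0⊕0⊕0⊕0⊕1⊕1⊕1⊕0⊕0⊕1⊕0⊕1 = 1
Overall=1, syndrome position=10 → single-bit error at position 10.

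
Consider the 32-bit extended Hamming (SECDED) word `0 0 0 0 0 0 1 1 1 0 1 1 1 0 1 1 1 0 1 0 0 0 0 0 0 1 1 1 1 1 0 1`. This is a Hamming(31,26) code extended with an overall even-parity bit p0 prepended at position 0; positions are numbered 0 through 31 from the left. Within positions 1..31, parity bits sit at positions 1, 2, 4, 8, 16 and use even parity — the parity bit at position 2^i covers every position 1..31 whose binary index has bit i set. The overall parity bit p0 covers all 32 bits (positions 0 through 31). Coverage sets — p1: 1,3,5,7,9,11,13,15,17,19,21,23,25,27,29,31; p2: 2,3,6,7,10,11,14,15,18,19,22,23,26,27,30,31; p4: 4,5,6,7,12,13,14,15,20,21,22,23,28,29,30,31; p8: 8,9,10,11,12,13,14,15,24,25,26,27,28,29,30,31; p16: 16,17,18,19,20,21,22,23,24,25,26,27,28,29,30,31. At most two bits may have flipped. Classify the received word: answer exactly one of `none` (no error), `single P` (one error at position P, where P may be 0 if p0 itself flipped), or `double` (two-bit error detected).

double

s1: b1⊕b3⊕b5⊕b7⊕b9⊕b11⊕b13⊕b15⊕b17⊕b19⊕b21⊕b23⊕b25⊕b27⊕b29⊕b31 = 0⊕0⊕0⊕1⊕0⊕1⊕0⊕1⊕0⊕0⊕0⊕0⊕1⊕1⊕1⊕1 = 1
s2: b2⊕b3⊕b6⊕b7⊕b10⊕b11⊕b14⊕b15⊕b18⊕b19⊕b22⊕b23⊕b26⊕b27⊕b30⊕b31 = 0⊕0⊕1⊕1⊕1⊕1⊕1⊕1⊕1⊕0⊕0⊕0⊕1⊕1⊕0⊕1 = 0
s4: b4⊕b5⊕b6⊕b7⊕b12⊕b13⊕b14⊕b15⊕b20⊕b21⊕b22⊕b23⊕b28⊕b29⊕b30⊕b31 = 0⊕0⊕1⊕1⊕1⊕0⊕1⊕1⊕0⊕0⊕0⊕0⊕1⊕1⊕0⊕1 = 0
s8: b8⊕b9⊕b10⊕b11⊕b12⊕b13⊕b14⊕b15⊕b24⊕b25⊕b26⊕b27⊕b28⊕b29⊕b30⊕b31 = 1⊕0⊕1⊕1⊕1⊕0⊕1⊕1⊕0⊕1⊕1⊕1⊕1⊕1⊕0⊕1 = 0
s16: b16⊕b17⊕b18⊕b19⊕b20⊕b21⊕b22⊕b23⊕b24⊕b25⊕b26⊕b27⊕b28⊕b29⊕b30⊕b31 = 1⊕0⊕1⊕0⊕0⊕0⊕0⊕0⊕0⊕1⊕1⊕1⊕1⊕1⊕0⊕1 = 0
Syndrome (s16...s1) = 00001 → position 1.
Overall parity (XOR of all 32 bits, including p0): 0⊕0⊕0⊕0⊕0⊕0⊕1⊕1⊕1⊕0⊕1⊕1⊕1⊕0⊕1⊕1⊕1⊕0⊕1⊕0⊕0⊕0⊕0⊕0⊕0⊕1⊕1⊕1⊕1⊕1⊕0⊕1 = 0
Overall=0, syndrome position=1 → double-bit error detected (uncorrectable).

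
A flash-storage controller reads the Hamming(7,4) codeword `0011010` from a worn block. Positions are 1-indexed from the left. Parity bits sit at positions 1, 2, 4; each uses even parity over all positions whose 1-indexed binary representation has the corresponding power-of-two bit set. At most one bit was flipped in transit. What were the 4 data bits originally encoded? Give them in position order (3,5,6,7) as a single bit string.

1010

s1: b1⊕b3⊕b5⊕b7 = 0⊕1⊕0⊕0 = 1
s2: b2⊕b3⊕b6⊕b7 = 0⊕1⊕1⊕0 = 0
s4: b4⊕b5⊕b6⊕b7 = 1⊕0⊕1⊕0 = 0
Syndrome (s4...s1) = 001 → position 1.
Flip bit 1: corrected codeword = 1011010
Data bits at positions 3,5,6,7: 1010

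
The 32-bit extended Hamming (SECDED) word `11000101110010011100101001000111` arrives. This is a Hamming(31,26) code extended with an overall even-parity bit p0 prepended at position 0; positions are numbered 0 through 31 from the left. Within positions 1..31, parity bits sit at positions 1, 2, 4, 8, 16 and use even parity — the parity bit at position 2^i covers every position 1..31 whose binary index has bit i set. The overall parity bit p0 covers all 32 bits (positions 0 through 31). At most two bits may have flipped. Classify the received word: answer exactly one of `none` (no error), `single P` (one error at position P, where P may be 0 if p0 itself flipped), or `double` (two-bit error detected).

double

s1: b1⊕b3⊕b5⊕b7⊕b9⊕b11⊕b13⊕b15⊕b17⊕b19⊕b21⊕b23⊕b25⊕b27⊕b29⊕b31 = 1⊕0⊕1⊕1⊕1⊕0⊕0⊕1⊕1⊕0⊕0⊕0⊕1⊕0⊕1⊕1 = 1
s2: b2⊕b3⊕b6⊕b7⊕b10⊕b11⊕b14⊕b15⊕b18⊕b19⊕b22⊕b23⊕b26⊕b27⊕b30⊕b31 = 0⊕0⊕0⊕1⊕0⊕0⊕0⊕1⊕0⊕0⊕1⊕0⊕0⊕0⊕1⊕1 = 1
s4: b4⊕b5⊕b6⊕b7⊕b12⊕b13⊕b14⊕b15⊕b20⊕b21⊕b22⊕b23⊕b28⊕b29⊕b30⊕b31 = 0⊕1⊕0⊕1⊕1⊕0⊕0⊕1⊕1⊕0⊕1⊕0⊕0⊕1⊕1⊕1 = 1
s8: b8⊕b9⊕b10⊕b11⊕b12⊕b13⊕b14⊕b15⊕b24⊕b25⊕b26⊕b27⊕b28⊕b29⊕b30⊕b31 = 1⊕1⊕0⊕0⊕1⊕0⊕0⊕1⊕0⊕1⊕0⊕0⊕0⊕1⊕1⊕1 = 0
s16: b16⊕b17⊕b18⊕b19⊕b20⊕b21⊕b22⊕b23⊕b24⊕b25⊕b26⊕b27⊕b28⊕b29⊕b30⊕b31 = 1⊕1⊕0⊕0⊕1⊕0⊕1⊕0⊕0⊕1⊕0⊕0⊕0⊕1⊕1⊕1 = 0
Syndrome (s16...s1) = 00111 → position 7.
Overall parity (XOR of all 32 bits, including p0): 1⊕1⊕0⊕0⊕0⊕1⊕0⊕1⊕1⊕1⊕0⊕0⊕1⊕0⊕0⊕1⊕1⊕1⊕0⊕0⊕1⊕0⊕1⊕0⊕0⊕1⊕0⊕0⊕0⊕1⊕1⊕1 = 0
Overall=0, syndrome position=7 → double-bit error detected (uncorrectable).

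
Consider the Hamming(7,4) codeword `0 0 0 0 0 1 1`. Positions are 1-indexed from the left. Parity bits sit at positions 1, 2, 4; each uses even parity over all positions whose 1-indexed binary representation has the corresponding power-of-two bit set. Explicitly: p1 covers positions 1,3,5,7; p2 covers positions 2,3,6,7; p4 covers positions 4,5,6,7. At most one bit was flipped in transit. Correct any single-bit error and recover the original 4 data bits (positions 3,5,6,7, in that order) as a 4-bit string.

s1: b1⊕b3⊕b5⊕b7 = 0⊕0⊕0⊕1 = 1
s2: b2⊕b3⊕b6⊕b7 = 0⊕0⊕1⊕1 = 0
s4: b4⊕b5⊕b6⊕b7 = 0⊕0⊕1⊕1 = 0
Syndrome (s4...s1) = 001 → position 1.
Flip bit 1: corrected codeword = 1000011
Data bits at positions 3,5,6,7: 0011

0011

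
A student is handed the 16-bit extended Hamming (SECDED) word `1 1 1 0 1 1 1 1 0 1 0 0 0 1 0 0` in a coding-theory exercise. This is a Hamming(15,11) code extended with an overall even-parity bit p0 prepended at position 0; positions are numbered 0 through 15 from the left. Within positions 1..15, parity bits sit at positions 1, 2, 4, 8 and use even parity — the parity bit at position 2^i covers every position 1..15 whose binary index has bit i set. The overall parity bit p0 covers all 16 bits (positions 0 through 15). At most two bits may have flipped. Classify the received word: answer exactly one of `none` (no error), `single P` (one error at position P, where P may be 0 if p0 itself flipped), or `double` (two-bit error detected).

single 7

s1: b1⊕b3⊕b5⊕b7⊕b9⊕b11⊕b13⊕b15 = 1⊕0⊕1⊕1⊕1⊕0⊕1⊕0 = 1
s2: b2⊕b3⊕b6⊕b7⊕b10⊕b11⊕b14⊕b15 = 1⊕0⊕1⊕1⊕0⊕0⊕0⊕0 = 1
s4: b4⊕b5⊕b6⊕b7⊕b12⊕b13⊕b14⊕b15 = 1⊕1⊕1⊕1⊕0⊕1⊕0⊕0 = 1
s8: b8⊕b9⊕b10⊕b11⊕b12⊕b13⊕b14⊕b15 = 0⊕1⊕0⊕0⊕0⊕1⊕0⊕0 = 0
Syndrome (s8...s1) = 0111 → position 7.
Overall parity (XOR of all 16 bits, including p0): 1⊕1⊕1⊕0⊕1⊕1⊕1⊕1⊕0⊕1⊕0⊕0⊕0⊕1⊕0⊕0 = 1
Overall=1, syndrome position=7 → single-bit error at position 7.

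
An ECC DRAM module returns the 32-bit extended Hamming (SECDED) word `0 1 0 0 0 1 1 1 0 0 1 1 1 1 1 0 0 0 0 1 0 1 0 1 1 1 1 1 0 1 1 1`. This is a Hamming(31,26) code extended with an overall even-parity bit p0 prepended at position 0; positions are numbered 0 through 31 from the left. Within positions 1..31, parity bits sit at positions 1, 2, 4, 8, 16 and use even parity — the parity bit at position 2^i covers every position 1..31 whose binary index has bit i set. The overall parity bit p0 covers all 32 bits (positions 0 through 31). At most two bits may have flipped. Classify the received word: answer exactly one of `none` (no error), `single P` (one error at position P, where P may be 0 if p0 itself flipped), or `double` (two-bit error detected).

s1: b1⊕b3⊕b5⊕b7⊕b9⊕b11⊕b13⊕b15⊕b17⊕b19⊕b21⊕b23⊕b25⊕b27⊕b29⊕b31 = 1⊕0⊕1⊕1⊕0⊕1⊕1⊕0⊕0⊕1⊕1⊕1⊕1⊕1⊕1⊕1 = 0
s2: b2⊕b3⊕b6⊕b7⊕b10⊕b11⊕b14⊕b15⊕b18⊕b19⊕b22⊕b23⊕b26⊕b27⊕b30⊕b31 = 0⊕0⊕1⊕1⊕1⊕1⊕1⊕0⊕0⊕1⊕0⊕1⊕1⊕1⊕1⊕1 = 1
s4: b4⊕b5⊕b6⊕b7⊕b12⊕b13⊕b14⊕b15⊕b20⊕b21⊕b22⊕b23⊕b28⊕b29⊕b30⊕b31 = 0⊕1⊕1⊕1⊕1⊕1⊕1⊕0⊕0⊕1⊕0⊕1⊕0⊕1⊕1⊕1 = 1
s8: b8⊕b9⊕b10⊕b11⊕b12⊕b13⊕b14⊕b15⊕b24⊕b25⊕b26⊕b27⊕b28⊕b29⊕b30⊕b31 = 0⊕0⊕1⊕1⊕1⊕1⊕1⊕0⊕1⊕1⊕1⊕1⊕0⊕1⊕1⊕1 = 0
s16: b16⊕b17⊕b18⊕b19⊕b20⊕b21⊕b22⊕b23⊕b24⊕b25⊕b26⊕b27⊕b28⊕b29⊕b30⊕b31 = 0⊕0⊕0⊕1⊕0⊕1⊕0⊕1⊕1⊕1⊕1⊕1⊕0⊕1⊕1⊕1 = 0
Syndrome (s16...s1) = 00110 → position 6.
Overall parity (XOR of all 32 bits, including p0): 0⊕1⊕0⊕0⊕0⊕1⊕1⊕1⊕0⊕0⊕1⊕1⊕1⊕1⊕1⊕0⊕0⊕0⊕0⊕1⊕0⊕1⊕0⊕1⊕1⊕1⊕1⊕1⊕0⊕1⊕1⊕1 = 1
Overall=1, syndrome position=6 → single-bit error at position 6.

single 6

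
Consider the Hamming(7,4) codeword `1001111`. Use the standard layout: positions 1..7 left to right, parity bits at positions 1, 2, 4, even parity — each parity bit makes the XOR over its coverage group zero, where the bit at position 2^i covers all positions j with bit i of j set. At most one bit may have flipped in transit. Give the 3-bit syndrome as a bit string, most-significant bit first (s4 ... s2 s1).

s1: b1⊕b3⊕b5⊕b7 = 1⊕0⊕1⊕1 = 1
s2: b2⊕b3⊕b6⊕b7 = 0⊕0⊕1⊕1 = 0
s4: b4⊕b5⊕b6⊕b7 = 1⊕1⊕1⊕1 = 0
Syndrome (s4...s1) = 001 → position 1.

001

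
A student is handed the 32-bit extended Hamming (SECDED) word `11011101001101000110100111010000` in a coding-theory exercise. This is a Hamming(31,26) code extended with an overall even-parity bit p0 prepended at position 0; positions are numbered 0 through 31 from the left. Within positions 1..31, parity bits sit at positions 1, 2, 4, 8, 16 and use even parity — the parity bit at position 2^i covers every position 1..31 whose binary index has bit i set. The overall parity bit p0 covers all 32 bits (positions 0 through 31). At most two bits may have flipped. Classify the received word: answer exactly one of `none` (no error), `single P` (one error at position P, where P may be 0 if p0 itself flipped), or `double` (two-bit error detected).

double

s1: b1⊕b3⊕b5⊕b7⊕b9⊕b11⊕b13⊕b15⊕b17⊕b19⊕b21⊕b23⊕b25⊕b27⊕b29⊕b31 = 1⊕1⊕1⊕1⊕0⊕1⊕1⊕0⊕1⊕0⊕0⊕1⊕1⊕1⊕0⊕0 = 0
s2: b2⊕b3⊕b6⊕b7⊕b10⊕b11⊕b14⊕b15⊕b18⊕b19⊕b22⊕b23⊕b26⊕b27⊕b30⊕b31 = 0⊕1⊕0⊕1⊕1⊕1⊕0⊕0⊕1⊕0⊕0⊕1⊕0⊕1⊕0⊕0 = 1
s4: b4⊕b5⊕b6⊕b7⊕b12⊕b13⊕b14⊕b15⊕b20⊕b21⊕b22⊕b23⊕b28⊕b29⊕b30⊕b31 = 1⊕1⊕0⊕1⊕0⊕1⊕0⊕0⊕1⊕0⊕0⊕1⊕0⊕0⊕0⊕0 = 0
s8: b8⊕b9⊕b10⊕b11⊕b12⊕b13⊕b14⊕b15⊕b24⊕b25⊕b26⊕b27⊕b28⊕b29⊕b30⊕b31 = 0⊕0⊕1⊕1⊕0⊕1⊕0⊕0⊕1⊕1⊕0⊕1⊕0⊕0⊕0⊕0 = 0
s16: b16⊕b17⊕b18⊕b19⊕b20⊕b21⊕b22⊕b23⊕b24⊕b25⊕b26⊕b27⊕b28⊕b29⊕b30⊕b31 = 0⊕1⊕1⊕0⊕1⊕0⊕0⊕1⊕1⊕1⊕0⊕1⊕0⊕0⊕0⊕0 = 1
Syndrome (s16...s1) = 10010 → position 18.
Overall parity (XOR of all 32 bits, including p0): 1⊕1⊕0⊕1⊕1⊕1⊕0⊕1⊕0⊕0⊕1⊕1⊕0⊕1⊕0⊕0⊕0⊕1⊕1⊕0⊕1⊕0⊕0⊕1⊕1⊕1⊕0⊕1⊕0⊕0⊕0⊕0 = 0
Overall=0, syndrome position=18 → double-bit error detected (uncorrectable).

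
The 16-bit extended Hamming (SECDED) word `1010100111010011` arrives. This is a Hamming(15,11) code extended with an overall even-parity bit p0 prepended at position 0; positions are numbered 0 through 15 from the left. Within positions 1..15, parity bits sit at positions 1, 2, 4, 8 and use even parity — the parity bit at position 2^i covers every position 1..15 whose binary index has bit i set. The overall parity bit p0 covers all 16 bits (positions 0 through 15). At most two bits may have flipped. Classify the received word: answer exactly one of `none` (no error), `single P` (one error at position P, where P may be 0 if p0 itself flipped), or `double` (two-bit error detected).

s1: b1⊕b3⊕b5⊕b7⊕b9⊕b11⊕b13⊕b15 = 0⊕0⊕0⊕1⊕1⊕1⊕0⊕1 = 0
s2: b2⊕b3⊕b6⊕b7⊕b10⊕b11⊕b14⊕b15 = 1⊕0⊕0⊕1⊕0⊕1⊕1⊕1 = 1
s4: b4⊕b5⊕b6⊕b7⊕b12⊕b13⊕b14⊕b15 = 1⊕0⊕0⊕1⊕0⊕0⊕1⊕1 = 0
s8: b8⊕b9⊕b10⊕b11⊕b12⊕b13⊕b14⊕b15 = 1⊕1⊕0⊕1⊕0⊕0⊕1⊕1 = 1
Syndrome (s8...s1) = 1010 → position 10.
Overall parity (XOR of all 16 bits, including p0): 1⊕0⊕1⊕0⊕1⊕0⊕0⊕1⊕1⊕1⊕0⊕1⊕0⊕0⊕1⊕1 = 1
Overall=1, syndrome position=10 → single-bit error at position 10.

single 10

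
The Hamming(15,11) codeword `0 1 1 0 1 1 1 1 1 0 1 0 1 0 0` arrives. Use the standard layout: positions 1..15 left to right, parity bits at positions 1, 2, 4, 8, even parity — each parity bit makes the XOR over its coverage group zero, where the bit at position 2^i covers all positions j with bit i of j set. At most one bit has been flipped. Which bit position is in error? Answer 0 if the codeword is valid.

2

s1: b1⊕b3⊕b5⊕b7⊕b9⊕b11⊕b13⊕b15 = 0⊕1⊕1⊕1⊕1⊕1⊕1⊕0 = 0
s2: b2⊕b3⊕b6⊕b7⊕b10⊕b11⊕b14⊕b15 = 1⊕1⊕1⊕1⊕0⊕1⊕0⊕0 = 1
s4: b4⊕b5⊕b6⊕b7⊕b12⊕b13⊕b14⊕b15 = 0⊕1⊕1⊕1⊕0⊕1⊕0⊕0 = 0
s8: b8⊕b9⊕b10⊕b11⊕b12⊕b13⊕b14⊕b15 = 1⊕1⊕0⊕1⊕0⊕1⊕0⊕0 = 0
Syndrome (s8...s1) = 0010 → position 2.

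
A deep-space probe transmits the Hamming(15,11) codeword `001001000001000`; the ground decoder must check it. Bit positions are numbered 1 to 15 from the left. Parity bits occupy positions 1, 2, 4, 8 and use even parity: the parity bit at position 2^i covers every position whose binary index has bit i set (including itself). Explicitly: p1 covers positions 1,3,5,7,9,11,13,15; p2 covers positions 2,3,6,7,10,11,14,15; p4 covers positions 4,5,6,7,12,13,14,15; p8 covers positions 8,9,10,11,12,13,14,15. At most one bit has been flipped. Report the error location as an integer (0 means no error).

9

s1: b1⊕b3⊕b5⊕b7⊕b9⊕b11⊕b13⊕b15 = 0⊕1⊕0⊕0⊕0⊕0⊕0⊕0 = 1
s2: b2⊕b3⊕b6⊕b7⊕b10⊕b11⊕b14⊕b15 = 0⊕1⊕1⊕0⊕0⊕0⊕0⊕0 = 0
s4: b4⊕b5⊕b6⊕b7⊕b12⊕b13⊕b14⊕b15 = 0⊕0⊕1⊕0⊕1⊕0⊕0⊕0 = 0
s8: b8⊕b9⊕b10⊕b11⊕b12⊕b13⊕b14⊕b15 = 0⊕0⊕0⊕0⊕1⊕0⊕0⊕0 = 1
Syndrome (s8...s1) = 1001 → position 9.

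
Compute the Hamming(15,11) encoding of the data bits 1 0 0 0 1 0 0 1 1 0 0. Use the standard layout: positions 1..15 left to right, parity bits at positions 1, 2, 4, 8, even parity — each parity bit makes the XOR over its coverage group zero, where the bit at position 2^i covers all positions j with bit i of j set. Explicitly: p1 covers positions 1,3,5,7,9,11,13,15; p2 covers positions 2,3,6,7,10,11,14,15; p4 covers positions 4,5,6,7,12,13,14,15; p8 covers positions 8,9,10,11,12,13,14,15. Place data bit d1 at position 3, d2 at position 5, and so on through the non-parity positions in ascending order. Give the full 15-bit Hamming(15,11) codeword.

Place data bits at non-power-of-two positions: b3=1, b5=0, b6=0, b7=0, b9=1, b10=0, b11=0, b12=1, b13=1, b14=0, b15=0.
p1 = XOR of data positions {3,5,7,9,11,13,15} = 1⊕0⊕0⊕1⊕0⊕1⊕0 = 1
p2 = XOR of data positions {3,6,7,10,11,14,15} = 1⊕0⊕0⊕0⊕0⊕0⊕0 = 1
p4 = XOR of data positions {5,6,7,12,13,14,15} = 0⊕0⊕0⊕1⊕1⊕0⊕0 = 0
p8 = XOR of data positions {9,10,11,12,13,14,15} = 1⊕0⊕0⊕1⊕1⊕0⊕0 = 1
Codeword b1..b15 = 111000011001100

111000011001100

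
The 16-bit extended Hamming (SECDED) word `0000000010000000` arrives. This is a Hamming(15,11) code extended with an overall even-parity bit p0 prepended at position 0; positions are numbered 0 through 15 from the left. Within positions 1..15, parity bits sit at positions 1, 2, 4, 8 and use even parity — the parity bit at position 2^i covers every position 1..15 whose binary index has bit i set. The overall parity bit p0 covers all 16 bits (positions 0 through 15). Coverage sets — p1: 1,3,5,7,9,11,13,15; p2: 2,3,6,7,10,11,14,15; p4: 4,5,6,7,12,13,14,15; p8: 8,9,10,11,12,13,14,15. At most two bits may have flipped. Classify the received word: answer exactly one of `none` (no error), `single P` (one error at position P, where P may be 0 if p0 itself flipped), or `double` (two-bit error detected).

single 8

s1: b1⊕b3⊕b5⊕b7⊕b9⊕b11⊕b13⊕b15 = 0⊕0⊕0⊕0⊕0⊕0⊕0⊕0 = 0
s2: b2⊕b3⊕b6⊕b7⊕b10⊕b11⊕b14⊕b15 = 0⊕0⊕0⊕0⊕0⊕0⊕0⊕0 = 0
s4: b4⊕b5⊕b6⊕b7⊕b12⊕b13⊕b14⊕b15 = 0⊕0⊕0⊕0⊕0⊕0⊕0⊕0 = 0
s8: b8⊕b9⊕b10⊕b11⊕b12⊕b13⊕b14⊕b15 = 1⊕0⊕0⊕0⊕0⊕0⊕0⊕0 = 1
Syndrome (s8...s1) = 1000 → position 8.
Overall parity (XOR of all 16 bits, including p0): 0⊕0⊕0⊕0⊕0⊕0⊕0⊕0⊕1⊕0⊕0⊕0⊕0⊕0⊕0⊕0 = 1
Overall=1, syndrome position=8 → single-bit error at position 8.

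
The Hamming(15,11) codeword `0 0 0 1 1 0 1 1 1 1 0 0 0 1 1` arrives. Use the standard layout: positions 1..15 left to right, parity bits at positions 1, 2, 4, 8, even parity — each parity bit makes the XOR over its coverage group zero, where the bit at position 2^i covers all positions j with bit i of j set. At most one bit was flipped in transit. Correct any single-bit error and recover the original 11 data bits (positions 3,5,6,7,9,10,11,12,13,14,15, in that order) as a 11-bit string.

01011101011

s1: b1⊕b3⊕b5⊕b7⊕b9⊕b11⊕b13⊕b15 = 0⊕0⊕1⊕1⊕1⊕0⊕0⊕1 = 0
s2: b2⊕b3⊕b6⊕b7⊕b10⊕b11⊕b14⊕b15 = 0⊕0⊕0⊕1⊕1⊕0⊕1⊕1 = 0
s4: b4⊕b5⊕b6⊕b7⊕b12⊕b13⊕b14⊕b15 = 1⊕1⊕0⊕1⊕0⊕0⊕1⊕1 = 1
s8: b8⊕b9⊕b10⊕b11⊕b12⊕b13⊕b14⊕b15 = 1⊕1⊕1⊕0⊕0⊕0⊕1⊕1 = 1
Syndrome (s8...s1) = 1100 → position 12.
Flip bit 12: corrected codeword = 000110111101011
Data bits at positions 3,5,6,7,9,10,11,12,13,14,15: 01011101011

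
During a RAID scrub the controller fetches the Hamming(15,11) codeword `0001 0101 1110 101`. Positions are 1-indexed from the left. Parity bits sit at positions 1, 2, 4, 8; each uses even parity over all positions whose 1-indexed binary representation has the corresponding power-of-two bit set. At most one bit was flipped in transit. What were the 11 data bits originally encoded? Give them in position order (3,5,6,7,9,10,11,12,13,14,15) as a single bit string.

00101110101

s1: b1⊕b3⊕b5⊕b7⊕b9⊕b11⊕b13⊕b15 = 0⊕0⊕0⊕0⊕1⊕1⊕1⊕1 = 0
s2: b2⊕b3⊕b6⊕b7⊕b10⊕b11⊕b14⊕b15 = 0⊕0⊕1⊕0⊕1⊕1⊕0⊕1 = 0
s4: b4⊕b5⊕b6⊕b7⊕b12⊕b13⊕b14⊕b15 = 1⊕0⊕1⊕0⊕0⊕1⊕0⊕1 = 0
s8: b8⊕b9⊕b10⊕b11⊕b12⊕b13⊕b14⊕b15 = 1⊕1⊕1⊕1⊕0⊕1⊕0⊕1 = 0
Syndrome (s8...s1) = 0000 → position 0 (no error).
No correction needed.
Data bits at positions 3,5,6,7,9,10,11,12,13,14,15: 00101110101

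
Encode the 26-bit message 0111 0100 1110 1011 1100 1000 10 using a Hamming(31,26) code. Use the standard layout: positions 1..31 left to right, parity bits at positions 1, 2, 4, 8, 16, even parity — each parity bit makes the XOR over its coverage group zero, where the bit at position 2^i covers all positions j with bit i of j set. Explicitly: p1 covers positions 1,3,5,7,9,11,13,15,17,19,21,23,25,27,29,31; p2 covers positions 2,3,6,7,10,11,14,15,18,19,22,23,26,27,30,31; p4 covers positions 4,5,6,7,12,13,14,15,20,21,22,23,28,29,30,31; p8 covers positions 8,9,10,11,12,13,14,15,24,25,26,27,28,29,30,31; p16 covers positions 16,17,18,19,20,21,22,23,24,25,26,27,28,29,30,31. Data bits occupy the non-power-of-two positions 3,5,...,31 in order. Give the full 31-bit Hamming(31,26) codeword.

0001111001001111010111100100010

Place data bits at non-power-of-two positions: b3=0, b5=1, b6=1, b7=1, b9=0, b10=1, b11=0, b12=0, b13=1, b14=1, b15=1, b17=0, b18=1, b19=0, b20=1, b21=1, b22=1, b23=1, b24=0, b25=0, b26=1, b27=0, b28=0, b29=0, b30=1, b31=0.
p1 = XOR of data positions {3,5,7,9,11,13,15,17,19,21,23,25,27,29,31} = 0⊕1⊕1⊕0⊕0⊕1⊕1⊕0⊕0⊕1⊕1⊕0⊕0⊕0⊕0 = 0
p2 = XOR of data positions {3,6,7,10,11,14,15,18,19,22,23,26,27,30,31} = 0⊕1⊕1⊕1⊕0⊕1⊕1⊕1⊕0⊕1⊕1⊕1⊕0⊕1⊕0 = 0
p4 = XOR of data positions {5,6,7,12,13,14,15,20,21,22,23,28,29,30,31} = 1⊕1⊕1⊕0⊕1⊕1⊕1⊕1⊕1⊕1⊕1⊕0⊕0⊕1⊕0 = 1
p8 = XOR of data positions {9,10,11,12,13,14,15,24,25,26,27,28,29,30,31} = 0⊕1⊕0⊕0⊕1⊕1⊕1⊕0⊕0⊕1⊕0⊕0⊕0⊕1⊕0 = 0
p16 = XOR of data positions {17,18,19,20,21,22,23,24,25,26,27,28,29,30,31} = 0⊕1⊕0⊕1⊕1⊕1⊕1⊕0⊕0⊕1⊕0⊕0⊕0⊕1⊕0 = 1
Codeword b1..b31 = 0001111001001111010111100100010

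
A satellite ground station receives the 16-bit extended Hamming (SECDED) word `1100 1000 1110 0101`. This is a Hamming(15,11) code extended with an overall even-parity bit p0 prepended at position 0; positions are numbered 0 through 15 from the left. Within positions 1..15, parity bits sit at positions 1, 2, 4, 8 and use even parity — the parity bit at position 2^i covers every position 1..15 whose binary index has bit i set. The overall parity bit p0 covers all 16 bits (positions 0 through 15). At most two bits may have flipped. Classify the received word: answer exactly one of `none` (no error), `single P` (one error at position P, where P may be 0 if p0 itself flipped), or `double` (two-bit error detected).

s1: b1⊕b3⊕b5⊕b7⊕b9⊕b11⊕b13⊕b15 = 1⊕0⊕0⊕0⊕1⊕0⊕1⊕1 = 0
s2: b2⊕b3⊕b6⊕b7⊕b10⊕b11⊕b14⊕b15 = 0⊕0⊕0⊕0⊕1⊕0⊕0⊕1 = 0
s4: b4⊕b5⊕b6⊕b7⊕b12⊕b13⊕b14⊕b15 = 1⊕0⊕0⊕0⊕0⊕1⊕0⊕1 = 1
s8: b8⊕b9⊕b10⊕b11⊕b12⊕b13⊕b14⊕b15 = 1⊕1⊕1⊕0⊕0⊕1⊕0⊕1 = 1
Syndrome (s8...s1) = 1100 → position 12.
Overall parity (XOR of all 16 bits, including p0): 1⊕1⊕0⊕0⊕1⊕0⊕0⊕0⊕1⊕1⊕1⊕0⊕0⊕1⊕0⊕1 = 0
Overall=0, syndrome position=12 → double-bit error detected (uncorrectable).

double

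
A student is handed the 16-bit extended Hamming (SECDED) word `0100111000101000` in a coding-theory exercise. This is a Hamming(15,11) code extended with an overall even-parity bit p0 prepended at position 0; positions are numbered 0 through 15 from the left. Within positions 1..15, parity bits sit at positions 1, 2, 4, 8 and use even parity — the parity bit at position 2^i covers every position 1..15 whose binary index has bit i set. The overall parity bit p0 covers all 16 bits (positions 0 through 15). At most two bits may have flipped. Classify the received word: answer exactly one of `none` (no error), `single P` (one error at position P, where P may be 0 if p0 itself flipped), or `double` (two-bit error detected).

s1: b1⊕b3⊕b5⊕b7⊕b9⊕b11⊕b13⊕b15 = 1⊕0⊕1⊕0⊕0⊕0⊕0⊕0 = 0
s2: b2⊕b3⊕b6⊕b7⊕b10⊕b11⊕b14⊕b15 = 0⊕0⊕1⊕0⊕1⊕0⊕0⊕0 = 0
s4: b4⊕b5⊕b6⊕b7⊕b12⊕b13⊕b14⊕b15 = 1⊕1⊕1⊕0⊕1⊕0⊕0⊕0 = 0
s8: b8⊕b9⊕b10⊕b11⊕b12⊕b13⊕b14⊕b15 = 0⊕0⊕1⊕0⊕1⊕0⊕0⊕0 = 0
Syndrome (s8...s1) = 0000 → position 0 (no error).
Overall parity (XOR of all 16 bits, including p0): 0⊕1⊕0⊕0⊕1⊕1⊕1⊕0⊕0⊕0⊕1⊕0⊕1⊕0⊕0⊕0 = 0
Overall=0, syndrome position=0 → no error.

none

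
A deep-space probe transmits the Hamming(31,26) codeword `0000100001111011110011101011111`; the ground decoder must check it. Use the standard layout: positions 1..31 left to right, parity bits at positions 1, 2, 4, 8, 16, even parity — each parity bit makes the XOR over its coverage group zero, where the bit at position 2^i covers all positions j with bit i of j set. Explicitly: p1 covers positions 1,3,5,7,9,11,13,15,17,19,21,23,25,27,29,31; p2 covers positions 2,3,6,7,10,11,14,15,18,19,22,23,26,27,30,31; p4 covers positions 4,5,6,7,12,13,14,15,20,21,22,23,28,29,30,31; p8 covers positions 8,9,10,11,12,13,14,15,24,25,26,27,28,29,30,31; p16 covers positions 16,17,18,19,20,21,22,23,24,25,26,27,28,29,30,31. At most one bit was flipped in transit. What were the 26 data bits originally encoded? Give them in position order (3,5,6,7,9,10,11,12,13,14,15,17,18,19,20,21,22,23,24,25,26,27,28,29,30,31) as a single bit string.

s1: b1⊕b3⊕b5⊕b7⊕b9⊕b11⊕b13⊕b15⊕b17⊕b19⊕b21⊕b23⊕b25⊕b27⊕b29⊕b31 = 0⊕0⊕1⊕0⊕0⊕1⊕1⊕1⊕1⊕0⊕1⊕1⊕1⊕1⊕1⊕1 = 1
s2: b2⊕b3⊕b6⊕b7⊕b10⊕b11⊕b14⊕b15⊕b18⊕b19⊕b22⊕b23⊕b26⊕b27⊕b30⊕b31 = 0⊕0⊕0⊕0⊕1⊕1⊕0⊕1⊕1⊕0⊕1⊕1⊕0⊕1⊕1⊕1 = 1
s4: b4⊕b5⊕b6⊕b7⊕b12⊕b13⊕b14⊕b15⊕b20⊕b21⊕b22⊕b23⊕b28⊕b29⊕b30⊕b31 = 0⊕1⊕0⊕0⊕1⊕1⊕0⊕1⊕0⊕1⊕1⊕1⊕1⊕1⊕1⊕1 = 1
s8: b8⊕b9⊕b10⊕b11⊕b12⊕b13⊕b14⊕b15⊕b24⊕b25⊕b26⊕b27⊕b28⊕b29⊕b30⊕b31 = 0⊕0⊕1⊕1⊕1⊕1⊕0⊕1⊕0⊕1⊕0⊕1⊕1⊕1⊕1⊕1 = 1
s16: b16⊕b17⊕b18⊕b19⊕b20⊕b21⊕b22⊕b23⊕b24⊕b25⊕b26⊕b27⊕b28⊕b29⊕b30⊕b31 = 1⊕1⊕1⊕0⊕0⊕1⊕1⊕1⊕0⊕1⊕0⊕1⊕1⊕1⊕1⊕1 = 0
Syndrome (s16...s1) = 01111 → position 15.
Flip bit 15: corrected codeword = 0000100001111001110011101011111
Data bits at positions 3,5,6,7,9,10,11,12,13,14,15,17,18,19,20,21,22,23,24,25,26,27,28,29,30,31: 01000111100110011101011111

01000111100110011101011111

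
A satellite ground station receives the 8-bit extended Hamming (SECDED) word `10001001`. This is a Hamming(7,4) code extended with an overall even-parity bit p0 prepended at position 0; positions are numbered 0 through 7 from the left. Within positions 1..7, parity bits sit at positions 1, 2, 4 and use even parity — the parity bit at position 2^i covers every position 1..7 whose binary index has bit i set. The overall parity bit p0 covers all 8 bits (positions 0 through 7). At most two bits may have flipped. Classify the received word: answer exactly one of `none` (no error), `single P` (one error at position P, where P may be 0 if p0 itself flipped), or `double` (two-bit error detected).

single 3

s1: b1⊕b3⊕b5⊕b7 = 0⊕0⊕0⊕1 = 1
s2: b2⊕b3⊕b6⊕b7 = 0⊕0⊕0⊕1 = 1
s4: b4⊕b5⊕b6⊕b7 = 1⊕0⊕0⊕1 = 0
Syndrome (s4...s1) = 011 → position 3.
Overall parity (XOR of all 8 bits, including p0): 1⊕0⊕0⊕0⊕1⊕0⊕0⊕1 = 1
Overall=1, syndrome position=3 → single-bit error at position 3.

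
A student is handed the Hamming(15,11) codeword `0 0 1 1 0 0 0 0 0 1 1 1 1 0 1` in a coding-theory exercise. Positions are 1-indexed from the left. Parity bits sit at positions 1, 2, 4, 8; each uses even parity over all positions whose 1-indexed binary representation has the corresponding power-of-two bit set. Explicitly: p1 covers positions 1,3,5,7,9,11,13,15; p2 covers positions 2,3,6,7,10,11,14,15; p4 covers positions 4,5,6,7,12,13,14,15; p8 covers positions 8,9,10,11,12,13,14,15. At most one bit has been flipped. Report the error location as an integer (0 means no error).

s1: b1⊕b3⊕b5⊕b7⊕b9⊕b11⊕b13⊕b15 = 0⊕1⊕0⊕0⊕0⊕1⊕1⊕1 = 0
s2: b2⊕b3⊕b6⊕b7⊕b10⊕b11⊕b14⊕b15 = 0⊕1⊕0⊕0⊕1⊕1⊕0⊕1 = 0
s4: b4⊕b5⊕b6⊕b7⊕b12⊕b13⊕b14⊕b15 = 1⊕0⊕0⊕0⊕1⊕1⊕0⊕1 = 0
s8: b8⊕b9⊕b10⊕b11⊕b12⊕b13⊕b14⊕b15 = 0⊕0⊕1⊕1⊕1⊕1⊕0⊕1 = 1
Syndrome (s8...s1) = 1000 → position 8.

8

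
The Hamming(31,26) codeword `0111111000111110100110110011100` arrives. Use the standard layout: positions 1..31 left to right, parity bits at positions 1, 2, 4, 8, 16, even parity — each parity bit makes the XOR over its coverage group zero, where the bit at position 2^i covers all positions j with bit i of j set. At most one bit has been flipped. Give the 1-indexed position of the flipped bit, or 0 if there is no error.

s1: b1⊕b3⊕b5⊕b7⊕b9⊕b11⊕b13⊕b15⊕b17⊕b19⊕b21⊕b23⊕b25⊕b27⊕b29⊕b31 = 0⊕1⊕1⊕1⊕0⊕1⊕1⊕1⊕1⊕0⊕1⊕1⊕0⊕1⊕1⊕0 = 1
s2: b2⊕b3⊕b6⊕b7⊕b10⊕b11⊕b14⊕b15⊕b18⊕b19⊕b22⊕b23⊕b26⊕b27⊕b30⊕b31 = 1⊕1⊕1⊕1⊕0⊕1⊕1⊕1⊕0⊕0⊕0⊕1⊕0⊕1⊕0⊕0 = 1
s4: b4⊕b5⊕b6⊕b7⊕b12⊕b13⊕b14⊕b15⊕b20⊕b21⊕b22⊕b23⊕b28⊕b29⊕b30⊕b31 = 1⊕1⊕1⊕1⊕1⊕1⊕1⊕1⊕1⊕1⊕0⊕1⊕1⊕1⊕0⊕0 = 1
s8: b8⊕b9⊕b10⊕b11⊕b12⊕b13⊕b14⊕b15⊕b24⊕b25⊕b26⊕b27⊕b28⊕b29⊕b30⊕b31 = 0⊕0⊕0⊕1⊕1⊕1⊕1⊕1⊕1⊕0⊕0⊕1⊕1⊕1⊕0⊕0 = 1
s16: b16⊕b17⊕b18⊕b19⊕b20⊕b21⊕b22⊕b23⊕b24⊕b25⊕b26⊕b27⊕b28⊕b29⊕b30⊕b31 = 0⊕1⊕0⊕0⊕1⊕1⊕0⊕1⊕1⊕0⊕0⊕1⊕1⊕1⊕0⊕0 = 0
Syndrome (s16...s1) = 01111 → position 15.

15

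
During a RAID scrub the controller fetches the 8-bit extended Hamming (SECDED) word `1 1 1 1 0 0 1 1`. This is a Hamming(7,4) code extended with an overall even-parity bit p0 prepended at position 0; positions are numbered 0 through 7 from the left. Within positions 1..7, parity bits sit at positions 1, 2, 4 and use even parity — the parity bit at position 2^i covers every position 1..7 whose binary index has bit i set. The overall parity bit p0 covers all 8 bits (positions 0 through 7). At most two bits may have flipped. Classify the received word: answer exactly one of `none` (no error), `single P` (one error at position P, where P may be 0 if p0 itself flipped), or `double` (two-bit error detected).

s1: b1⊕b3⊕b5⊕b7 = 1⊕1⊕0⊕1 = 1
s2: b2⊕b3⊕b6⊕b7 = 1⊕1⊕1⊕1 = 0
s4: b4⊕b5⊕b6⊕b7 = 0⊕0⊕1⊕1 = 0
Syndrome (s4...s1) = 001 → position 1.
Overall parity (XOR of all 8 bits, including p0): 1⊕1⊕1⊕1⊕0⊕0⊕1⊕1 = 0
Overall=0, syndrome position=1 → double-bit error detected (uncorrectable).

double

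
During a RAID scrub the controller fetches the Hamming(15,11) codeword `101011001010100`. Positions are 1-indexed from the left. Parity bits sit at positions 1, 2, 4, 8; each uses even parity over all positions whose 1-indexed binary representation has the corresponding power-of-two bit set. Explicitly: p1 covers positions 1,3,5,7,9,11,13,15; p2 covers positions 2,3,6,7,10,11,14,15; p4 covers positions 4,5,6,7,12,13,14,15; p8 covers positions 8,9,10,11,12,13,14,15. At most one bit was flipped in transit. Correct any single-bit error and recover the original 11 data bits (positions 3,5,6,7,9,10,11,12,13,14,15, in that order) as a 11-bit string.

s1: b1⊕b3⊕b5⊕b7⊕b9⊕b11⊕b13⊕b15 = 1⊕1⊕1⊕0⊕1⊕1⊕1⊕0 = 0
s2: b2⊕b3⊕b6⊕b7⊕b10⊕b11⊕b14⊕b15 = 0⊕1⊕1⊕0⊕0⊕1⊕0⊕0 = 1
s4: b4⊕b5⊕b6⊕b7⊕b12⊕b13⊕b14⊕b15 = 0⊕1⊕1⊕0⊕0⊕1⊕0⊕0 = 1
s8: b8⊕b9⊕b10⊕b11⊕b12⊕b13⊕b14⊕b15 = 0⊕1⊕0⊕1⊕0⊕1⊕0⊕0 = 1
Syndrome (s8...s1) = 1110 → position 14.
Flip bit 14: corrected codeword = 101011001010110
Data bits at positions 3,5,6,7,9,10,11,12,13,14,15: 11101010110

11101010110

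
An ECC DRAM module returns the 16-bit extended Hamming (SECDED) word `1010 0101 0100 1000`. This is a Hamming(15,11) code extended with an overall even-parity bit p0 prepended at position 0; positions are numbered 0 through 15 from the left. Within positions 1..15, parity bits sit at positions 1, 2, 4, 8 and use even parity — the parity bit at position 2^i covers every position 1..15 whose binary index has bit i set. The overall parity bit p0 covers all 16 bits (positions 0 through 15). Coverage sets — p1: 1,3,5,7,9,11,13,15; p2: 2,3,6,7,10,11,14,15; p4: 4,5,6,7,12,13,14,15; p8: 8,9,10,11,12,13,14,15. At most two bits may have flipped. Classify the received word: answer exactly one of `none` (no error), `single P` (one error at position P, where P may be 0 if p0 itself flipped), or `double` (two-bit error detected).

double

s1: b1⊕b3⊕b5⊕b7⊕b9⊕b11⊕b13⊕b15 = 0⊕0⊕1⊕1⊕1⊕0⊕0⊕0 = 1
s2: b2⊕b3⊕b6⊕b7⊕b10⊕b11⊕b14⊕b15 = 1⊕0⊕0⊕1⊕0⊕0⊕0⊕0 = 0
s4: b4⊕b5⊕b6⊕b7⊕b12⊕b13⊕b14⊕b15 = 0⊕1⊕0⊕1⊕1⊕0⊕0⊕0 = 1
s8: b8⊕b9⊕b10⊕b11⊕b12⊕b13⊕b14⊕b15 = 0⊕1⊕0⊕0⊕1⊕0⊕0⊕0 = 0
Syndrome (s8...s1) = 0101 → position 5.
Overall parity (XOR of all 16 bits, including p0): 1⊕0⊕1⊕0⊕0⊕1⊕0⊕1⊕0⊕1⊕0⊕0⊕1⊕0⊕0⊕0 = 0
Overall=0, syndrome position=5 → double-bit error detected (uncorrectable).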